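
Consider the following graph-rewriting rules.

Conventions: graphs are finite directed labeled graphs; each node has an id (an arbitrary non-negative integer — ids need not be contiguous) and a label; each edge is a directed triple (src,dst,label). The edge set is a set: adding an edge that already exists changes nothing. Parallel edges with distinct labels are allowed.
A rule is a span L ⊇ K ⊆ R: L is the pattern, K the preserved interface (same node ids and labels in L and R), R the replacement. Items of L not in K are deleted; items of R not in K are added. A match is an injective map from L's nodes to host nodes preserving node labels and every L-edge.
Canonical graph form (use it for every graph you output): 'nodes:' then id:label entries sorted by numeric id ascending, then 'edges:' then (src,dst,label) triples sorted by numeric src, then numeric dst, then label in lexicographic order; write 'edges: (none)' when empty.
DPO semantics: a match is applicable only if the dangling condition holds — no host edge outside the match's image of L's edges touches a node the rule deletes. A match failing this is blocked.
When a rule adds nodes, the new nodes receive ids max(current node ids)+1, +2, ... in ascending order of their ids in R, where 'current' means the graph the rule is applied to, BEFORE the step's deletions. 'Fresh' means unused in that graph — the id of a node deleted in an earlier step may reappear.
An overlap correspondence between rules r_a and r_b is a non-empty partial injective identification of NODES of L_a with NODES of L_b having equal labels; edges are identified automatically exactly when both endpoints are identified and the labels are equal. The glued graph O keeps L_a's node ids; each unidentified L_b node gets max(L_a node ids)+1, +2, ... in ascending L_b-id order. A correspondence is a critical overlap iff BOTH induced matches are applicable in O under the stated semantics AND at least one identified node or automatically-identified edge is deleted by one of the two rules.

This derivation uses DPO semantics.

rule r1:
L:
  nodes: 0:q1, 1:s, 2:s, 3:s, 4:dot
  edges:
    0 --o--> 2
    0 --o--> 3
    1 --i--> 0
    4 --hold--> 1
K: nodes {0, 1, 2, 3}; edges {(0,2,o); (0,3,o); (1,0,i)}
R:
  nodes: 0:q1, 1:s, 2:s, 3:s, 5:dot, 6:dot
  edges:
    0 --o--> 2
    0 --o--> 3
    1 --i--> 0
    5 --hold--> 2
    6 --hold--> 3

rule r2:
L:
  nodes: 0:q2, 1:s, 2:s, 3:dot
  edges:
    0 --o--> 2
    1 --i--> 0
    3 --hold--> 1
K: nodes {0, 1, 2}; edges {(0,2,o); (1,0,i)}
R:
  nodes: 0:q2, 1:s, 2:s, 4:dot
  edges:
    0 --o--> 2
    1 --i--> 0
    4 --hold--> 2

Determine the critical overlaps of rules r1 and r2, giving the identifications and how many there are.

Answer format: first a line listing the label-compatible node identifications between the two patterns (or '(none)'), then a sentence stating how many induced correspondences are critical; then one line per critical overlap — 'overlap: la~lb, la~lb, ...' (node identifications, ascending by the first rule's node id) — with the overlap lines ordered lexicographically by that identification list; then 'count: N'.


label-compatible node identifications between L(r1) and L(r2): 1~1, 1~2, 2~1, 2~2, 3~1, 3~2, 4~3
3 of the induced correspondences are critical overlaps of r1 and r2.
overlap: 1~1, 2~2, 4~3
overlap: 1~1, 3~2, 4~3
overlap: 1~1, 4~3
count: 3


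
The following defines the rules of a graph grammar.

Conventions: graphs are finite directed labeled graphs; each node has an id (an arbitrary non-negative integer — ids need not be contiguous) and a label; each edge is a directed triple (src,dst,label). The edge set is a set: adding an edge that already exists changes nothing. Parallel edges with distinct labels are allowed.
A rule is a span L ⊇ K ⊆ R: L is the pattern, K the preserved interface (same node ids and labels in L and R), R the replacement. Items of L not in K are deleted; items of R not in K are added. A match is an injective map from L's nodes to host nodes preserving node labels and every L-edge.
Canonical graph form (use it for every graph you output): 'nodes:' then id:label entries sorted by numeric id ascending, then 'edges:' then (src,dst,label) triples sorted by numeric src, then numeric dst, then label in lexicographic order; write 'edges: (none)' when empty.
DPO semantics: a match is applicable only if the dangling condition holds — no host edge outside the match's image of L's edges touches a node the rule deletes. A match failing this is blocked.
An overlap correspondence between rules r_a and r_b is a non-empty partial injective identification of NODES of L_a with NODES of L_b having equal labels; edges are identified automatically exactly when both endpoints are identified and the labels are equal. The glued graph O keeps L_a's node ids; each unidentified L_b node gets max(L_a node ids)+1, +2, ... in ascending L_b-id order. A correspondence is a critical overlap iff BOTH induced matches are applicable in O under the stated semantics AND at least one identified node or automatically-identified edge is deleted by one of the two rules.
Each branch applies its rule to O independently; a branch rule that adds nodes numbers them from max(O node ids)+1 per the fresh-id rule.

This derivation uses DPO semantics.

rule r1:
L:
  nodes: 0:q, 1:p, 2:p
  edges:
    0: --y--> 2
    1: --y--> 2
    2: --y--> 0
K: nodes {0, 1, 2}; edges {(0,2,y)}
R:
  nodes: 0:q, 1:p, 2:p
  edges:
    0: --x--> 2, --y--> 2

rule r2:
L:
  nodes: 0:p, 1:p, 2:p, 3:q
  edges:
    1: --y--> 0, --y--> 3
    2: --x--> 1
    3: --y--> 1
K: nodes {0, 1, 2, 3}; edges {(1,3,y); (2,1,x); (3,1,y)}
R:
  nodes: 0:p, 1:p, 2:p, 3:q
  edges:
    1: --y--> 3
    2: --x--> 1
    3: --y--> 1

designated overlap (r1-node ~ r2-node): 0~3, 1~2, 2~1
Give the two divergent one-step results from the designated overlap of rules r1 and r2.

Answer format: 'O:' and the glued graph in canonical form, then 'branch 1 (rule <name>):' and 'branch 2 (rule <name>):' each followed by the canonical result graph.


O:
nodes: 0:q, 1:p, 2:p, 3:p
edges: (0,2,y); (1,2,x); (1,2,y); (2,0,y); (2,3,y)
branch 1 (rule r1):
nodes: 0:q, 1:p, 2:p, 3:p
edges: (0,2,x); (0,2,y); (1,2,x); (2,3,y)
branch 2 (rule r2):
nodes: 0:q, 1:p, 2:p, 3:p
edges: (0,2,y); (1,2,x); (1,2,y); (2,0,y)


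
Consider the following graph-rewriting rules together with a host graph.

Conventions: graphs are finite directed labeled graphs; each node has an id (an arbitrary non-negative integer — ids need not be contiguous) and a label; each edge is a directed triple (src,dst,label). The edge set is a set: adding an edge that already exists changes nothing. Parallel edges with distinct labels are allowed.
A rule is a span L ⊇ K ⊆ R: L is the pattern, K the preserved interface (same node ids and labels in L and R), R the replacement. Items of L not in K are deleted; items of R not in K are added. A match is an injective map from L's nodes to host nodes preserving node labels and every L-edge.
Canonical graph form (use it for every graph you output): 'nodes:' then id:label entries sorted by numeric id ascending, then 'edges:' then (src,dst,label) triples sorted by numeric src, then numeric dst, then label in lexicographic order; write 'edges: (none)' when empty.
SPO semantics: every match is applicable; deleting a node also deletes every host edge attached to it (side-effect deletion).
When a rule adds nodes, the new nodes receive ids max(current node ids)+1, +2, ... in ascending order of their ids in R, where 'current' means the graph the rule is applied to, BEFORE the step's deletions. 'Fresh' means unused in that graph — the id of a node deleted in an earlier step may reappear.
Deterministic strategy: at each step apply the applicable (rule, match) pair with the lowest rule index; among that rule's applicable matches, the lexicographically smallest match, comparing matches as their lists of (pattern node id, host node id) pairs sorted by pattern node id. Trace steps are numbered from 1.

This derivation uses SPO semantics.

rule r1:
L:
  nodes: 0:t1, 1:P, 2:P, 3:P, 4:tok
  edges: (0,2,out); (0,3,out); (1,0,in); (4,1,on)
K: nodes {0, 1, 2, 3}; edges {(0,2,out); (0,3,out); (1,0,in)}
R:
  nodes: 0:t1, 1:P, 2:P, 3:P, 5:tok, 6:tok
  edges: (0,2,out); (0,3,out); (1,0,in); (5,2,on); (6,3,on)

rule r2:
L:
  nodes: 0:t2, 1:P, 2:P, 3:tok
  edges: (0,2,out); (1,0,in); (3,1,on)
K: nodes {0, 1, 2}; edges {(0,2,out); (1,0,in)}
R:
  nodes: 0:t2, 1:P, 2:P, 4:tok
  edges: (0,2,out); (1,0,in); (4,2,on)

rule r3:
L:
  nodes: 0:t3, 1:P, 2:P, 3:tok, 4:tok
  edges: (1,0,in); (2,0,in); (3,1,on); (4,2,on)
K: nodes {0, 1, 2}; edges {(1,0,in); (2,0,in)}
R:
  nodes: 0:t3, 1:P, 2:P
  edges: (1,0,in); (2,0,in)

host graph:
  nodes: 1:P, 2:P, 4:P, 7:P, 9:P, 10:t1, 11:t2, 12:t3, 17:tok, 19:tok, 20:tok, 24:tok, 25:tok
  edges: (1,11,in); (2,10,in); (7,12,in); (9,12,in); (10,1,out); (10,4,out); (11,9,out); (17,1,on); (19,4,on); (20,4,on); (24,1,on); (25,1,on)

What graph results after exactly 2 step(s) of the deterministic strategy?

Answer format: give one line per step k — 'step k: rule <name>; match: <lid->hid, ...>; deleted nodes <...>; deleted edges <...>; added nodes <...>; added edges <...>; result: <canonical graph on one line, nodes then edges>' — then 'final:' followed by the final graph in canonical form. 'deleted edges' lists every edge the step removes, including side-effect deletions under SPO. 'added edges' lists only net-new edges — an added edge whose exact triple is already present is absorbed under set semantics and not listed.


step 1: rule r2; match: 0->11, 1->1, 2->9, 3->17; deleted nodes 17; deleted edges (17,1,on); added nodes 26; added edges (26,9,on); result: nodes: 1:P, 2:P, 4:P, 7:P, 9:P, 10:t1, 11:t2, 12:t3, 19:tok, 20:tok, 24:tok, 25:tok, 26:tok edges: (1,11,in); (2,10,in); (7,12,in); (9,12,in); (10,1,out); (10,4,out); (11,9,out); (19,4,on); (20,4,on); (24,1,on); (25,1,on); (26,9,on)
step 2: rule r2; match: 0->11, 1->1, 2->9, 3->24; deleted nodes 24; deleted edges (24,1,on); added nodes 27; added edges (27,9,on); result: nodes: 1:P, 2:P, 4:P, 7:P, 9:P, 10:t1, 11:t2, 12:t3, 19:tok, 20:tok, 25:tok, 26:tok, 27:tok edges: (1,11,in); (2,10,in); (7,12,in); (9,12,in); (10,1,out); (10,4,out); (11,9,out); (19,4,on); (20,4,on); (25,1,on); (26,9,on); (27,9,on)
final:
nodes: 1:P, 2:P, 4:P, 7:P, 9:P, 10:t1, 11:t2, 12:t3, 19:tok, 20:tok, 25:tok, 26:tok, 27:tok
edges: (1,11,in); (2,10,in); (7,12,in); (9,12,in); (10,1,out); (10,4,out); (11,9,out); (19,4,on); (20,4,on); (25,1,on); (26,9,on); (27,9,on)


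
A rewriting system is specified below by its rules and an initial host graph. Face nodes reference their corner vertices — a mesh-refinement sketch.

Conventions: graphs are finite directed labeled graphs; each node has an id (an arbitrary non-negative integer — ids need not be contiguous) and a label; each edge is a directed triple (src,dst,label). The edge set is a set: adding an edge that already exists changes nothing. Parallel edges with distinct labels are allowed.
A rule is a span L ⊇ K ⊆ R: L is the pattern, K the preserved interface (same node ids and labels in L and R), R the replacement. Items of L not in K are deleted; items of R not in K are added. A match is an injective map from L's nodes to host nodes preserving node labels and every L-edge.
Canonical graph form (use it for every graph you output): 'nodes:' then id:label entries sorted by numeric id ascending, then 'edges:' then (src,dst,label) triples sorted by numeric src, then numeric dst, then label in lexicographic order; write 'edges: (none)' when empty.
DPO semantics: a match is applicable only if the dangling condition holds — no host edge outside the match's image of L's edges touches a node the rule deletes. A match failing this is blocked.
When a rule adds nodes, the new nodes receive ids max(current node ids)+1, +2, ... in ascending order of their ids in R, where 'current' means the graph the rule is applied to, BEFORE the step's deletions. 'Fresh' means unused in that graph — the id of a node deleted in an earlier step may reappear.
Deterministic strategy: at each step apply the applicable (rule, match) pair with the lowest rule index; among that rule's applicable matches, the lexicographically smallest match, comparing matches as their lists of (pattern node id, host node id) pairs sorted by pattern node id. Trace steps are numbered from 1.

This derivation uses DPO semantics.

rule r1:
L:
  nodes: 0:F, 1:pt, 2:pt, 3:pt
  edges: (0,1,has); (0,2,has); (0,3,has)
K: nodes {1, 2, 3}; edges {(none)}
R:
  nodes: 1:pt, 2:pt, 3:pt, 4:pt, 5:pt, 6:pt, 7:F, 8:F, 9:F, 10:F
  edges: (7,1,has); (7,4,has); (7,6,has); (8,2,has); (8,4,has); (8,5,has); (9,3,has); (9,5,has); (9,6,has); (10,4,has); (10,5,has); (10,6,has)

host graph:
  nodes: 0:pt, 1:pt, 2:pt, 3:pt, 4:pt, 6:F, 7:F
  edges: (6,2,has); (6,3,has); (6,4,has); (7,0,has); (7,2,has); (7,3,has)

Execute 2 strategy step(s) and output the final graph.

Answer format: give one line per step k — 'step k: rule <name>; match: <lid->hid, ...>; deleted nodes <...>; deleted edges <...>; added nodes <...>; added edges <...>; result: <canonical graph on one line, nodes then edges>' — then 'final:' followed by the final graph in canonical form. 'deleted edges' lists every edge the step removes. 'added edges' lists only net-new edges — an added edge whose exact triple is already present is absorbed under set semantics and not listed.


step 1: rule r1; match: 0->6, 1->2, 2->3, 3->4; deleted nodes 6; deleted edges (6,2,has); (6,3,has); (6,4,has); added nodes 8, 9, 10, 11, 12, 13, 14; added edges (11,2,has); (11,8,has); (11,10,has); (12,3,has); (12,8,has); (12,9,has); (13,4,has); (13,9,has); (13,10,has); (14,8,has); (14,9,has); (14,10,has); result: nodes: 0:pt, 1:pt, 2:pt, 3:pt, 4:pt, 7:F, 8:pt, 9:pt, 10:pt, 11:F, 12:F, 13:F, 14:F edges: (7,0,has); (7,2,has); (7,3,has); (11,2,has); (11,8,has); (11,10,has); (12,3,has); (12,8,has); (12,9,has); (13,4,has); (13,9,has); (13,10,has); (14,8,has); (14,9,has); (14,10,has)
step 2: rule r1; match: 0->7, 1->0, 2->2, 3->3; deleted nodes 7; deleted edges (7,0,has); (7,2,has); (7,3,has); added nodes 15, 16, 17, 18, 19, 20, 21; added edges (18,0,has); (18,15,has); (18,17,has); (19,2,has); (19,15,has); (19,16,has); (20,3,has); (20,16,has); (20,17,has); (21,15,has); (21,16,has); (21,17,has); result: nodes: 0:pt, 1:pt, 2:pt, 3:pt, 4:pt, 8:pt, 9:pt, 10:pt, 11:F, 12:F, 13:F, 14:F, 15:pt, 16:pt, 17:pt, 18:F, 19:F, 20:F, 21:F edges: (11,2,has); (11,8,has); (11,10,has); (12,3,has); (12,8,has); (12,9,has); (13,4,has); (13,9,has); (13,10,has); (14,8,has); (14,9,has); (14,10,has); (18,0,has); (18,15,has); (18,17,has); (19,2,has); (19,15,has); (19,16,has); (20,3,has); (20,16,has); (20,17,has); (21,15,has); (21,16,has); (21,17,has)
final:
nodes: 0:pt, 1:pt, 2:pt, 3:pt, 4:pt, 8:pt, 9:pt, 10:pt, 11:F, 12:F, 13:F, 14:F, 15:pt, 16:pt, 17:pt, 18:F, 19:F, 20:F, 21:F
edges: (11,2,has); (11,8,has); (11,10,has); (12,3,has); (12,8,has); (12,9,has); (13,4,has); (13,9,has); (13,10,has); (14,8,has); (14,9,has); (14,10,has); (18,0,has); (18,15,has); (18,17,has); (19,2,has); (19,15,has); (19,16,has); (20,3,has); (20,16,has); (20,17,has); (21,15,has); (21,16,has); (21,17,has)


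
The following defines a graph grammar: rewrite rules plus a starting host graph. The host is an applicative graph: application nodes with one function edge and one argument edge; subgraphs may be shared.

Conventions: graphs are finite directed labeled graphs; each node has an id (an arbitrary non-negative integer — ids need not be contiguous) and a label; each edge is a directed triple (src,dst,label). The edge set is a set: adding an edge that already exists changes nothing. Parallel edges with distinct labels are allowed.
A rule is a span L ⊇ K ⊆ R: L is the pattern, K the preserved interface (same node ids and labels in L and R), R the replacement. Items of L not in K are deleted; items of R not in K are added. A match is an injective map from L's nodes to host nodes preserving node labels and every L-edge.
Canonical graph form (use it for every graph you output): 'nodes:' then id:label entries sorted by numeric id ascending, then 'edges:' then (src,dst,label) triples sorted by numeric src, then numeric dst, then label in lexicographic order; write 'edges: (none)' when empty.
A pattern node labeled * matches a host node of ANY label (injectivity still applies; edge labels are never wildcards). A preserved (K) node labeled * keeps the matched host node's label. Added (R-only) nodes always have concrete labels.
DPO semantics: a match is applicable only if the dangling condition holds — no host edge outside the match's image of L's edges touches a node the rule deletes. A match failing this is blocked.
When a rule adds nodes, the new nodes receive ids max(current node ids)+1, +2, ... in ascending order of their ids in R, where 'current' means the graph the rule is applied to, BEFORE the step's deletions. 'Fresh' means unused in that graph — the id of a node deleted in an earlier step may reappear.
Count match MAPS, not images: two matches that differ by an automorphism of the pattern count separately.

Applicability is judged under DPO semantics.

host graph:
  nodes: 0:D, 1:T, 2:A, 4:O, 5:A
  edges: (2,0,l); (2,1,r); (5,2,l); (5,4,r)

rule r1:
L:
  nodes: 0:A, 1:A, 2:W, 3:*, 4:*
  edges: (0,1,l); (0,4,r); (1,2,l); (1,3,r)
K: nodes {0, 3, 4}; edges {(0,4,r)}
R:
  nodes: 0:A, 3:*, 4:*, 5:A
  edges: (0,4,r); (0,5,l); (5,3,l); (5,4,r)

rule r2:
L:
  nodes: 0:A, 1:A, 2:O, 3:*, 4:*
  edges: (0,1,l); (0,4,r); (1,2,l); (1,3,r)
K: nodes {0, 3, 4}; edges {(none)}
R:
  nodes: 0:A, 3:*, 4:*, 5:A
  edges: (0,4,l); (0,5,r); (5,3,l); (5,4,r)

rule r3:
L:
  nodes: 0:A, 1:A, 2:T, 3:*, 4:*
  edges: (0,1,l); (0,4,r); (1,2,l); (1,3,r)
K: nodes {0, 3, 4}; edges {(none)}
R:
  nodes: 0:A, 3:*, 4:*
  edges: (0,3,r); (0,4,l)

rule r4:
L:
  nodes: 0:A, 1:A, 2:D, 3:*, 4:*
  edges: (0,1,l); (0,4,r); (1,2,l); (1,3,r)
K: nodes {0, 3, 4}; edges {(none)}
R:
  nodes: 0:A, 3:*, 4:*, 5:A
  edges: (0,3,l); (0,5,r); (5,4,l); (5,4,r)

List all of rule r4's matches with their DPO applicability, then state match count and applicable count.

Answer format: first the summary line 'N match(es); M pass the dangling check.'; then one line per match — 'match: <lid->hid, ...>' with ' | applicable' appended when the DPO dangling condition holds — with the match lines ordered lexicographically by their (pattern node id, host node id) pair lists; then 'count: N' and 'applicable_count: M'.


1 match(es); 1 pass the dangling check.
match: 0->5, 1->2, 2->0, 3->1, 4->4 | applicable
count: 1
applicable_count: 1


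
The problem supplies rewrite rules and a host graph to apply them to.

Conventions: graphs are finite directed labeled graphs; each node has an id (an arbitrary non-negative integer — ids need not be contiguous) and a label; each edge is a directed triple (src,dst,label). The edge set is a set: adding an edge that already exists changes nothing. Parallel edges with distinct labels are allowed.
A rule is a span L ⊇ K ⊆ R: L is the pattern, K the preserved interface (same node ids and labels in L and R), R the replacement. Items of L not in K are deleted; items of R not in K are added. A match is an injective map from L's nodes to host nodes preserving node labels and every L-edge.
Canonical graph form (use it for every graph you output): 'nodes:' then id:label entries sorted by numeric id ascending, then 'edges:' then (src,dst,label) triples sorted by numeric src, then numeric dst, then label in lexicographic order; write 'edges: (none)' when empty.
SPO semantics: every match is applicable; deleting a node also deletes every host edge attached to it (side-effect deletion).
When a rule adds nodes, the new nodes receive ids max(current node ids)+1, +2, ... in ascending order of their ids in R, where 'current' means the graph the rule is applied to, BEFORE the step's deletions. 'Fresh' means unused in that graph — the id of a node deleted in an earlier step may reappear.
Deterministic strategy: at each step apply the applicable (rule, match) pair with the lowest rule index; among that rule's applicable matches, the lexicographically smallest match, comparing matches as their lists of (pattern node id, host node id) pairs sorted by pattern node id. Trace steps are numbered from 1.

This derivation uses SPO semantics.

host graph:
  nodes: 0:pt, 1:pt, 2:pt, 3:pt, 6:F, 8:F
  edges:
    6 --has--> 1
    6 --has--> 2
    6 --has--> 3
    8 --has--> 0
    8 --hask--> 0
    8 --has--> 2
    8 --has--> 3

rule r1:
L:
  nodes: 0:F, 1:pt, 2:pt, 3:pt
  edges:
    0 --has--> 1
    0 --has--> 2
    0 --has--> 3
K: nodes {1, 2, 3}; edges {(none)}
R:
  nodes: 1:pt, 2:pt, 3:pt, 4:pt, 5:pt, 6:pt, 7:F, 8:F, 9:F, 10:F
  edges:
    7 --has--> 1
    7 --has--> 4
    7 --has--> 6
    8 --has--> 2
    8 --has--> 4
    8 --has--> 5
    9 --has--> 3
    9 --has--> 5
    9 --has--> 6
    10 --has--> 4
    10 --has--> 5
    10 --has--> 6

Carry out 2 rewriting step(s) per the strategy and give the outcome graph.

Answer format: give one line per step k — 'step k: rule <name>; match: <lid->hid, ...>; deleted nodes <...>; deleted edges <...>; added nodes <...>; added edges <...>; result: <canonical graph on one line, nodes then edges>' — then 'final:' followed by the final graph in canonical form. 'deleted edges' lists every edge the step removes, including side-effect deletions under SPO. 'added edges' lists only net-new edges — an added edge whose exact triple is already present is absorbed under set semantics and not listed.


step 1: rule r1; match: 0->6, 1->1, 2->2, 3->3; deleted nodes 6; deleted edges (6,1,has); (6,2,has); (6,3,has); added nodes 9, 10, 11, 12, 13, 14, 15; added edges (12,1,has); (12,9,has); (12,11,has); (13,2,has); (13,9,has); (13,10,has); (14,3,has); (14,10,has); (14,11,has); (15,9,has); (15,10,has); (15,11,has); result: nodes: 0:pt, 1:pt, 2:pt, 3:pt, 8:F, 9:pt, 10:pt, 11:pt, 12:F, 13:F, 14:F, 15:F edges: (8,0,has); (8,0,hask); (8,2,has); (8,3,has); (12,1,has); (12,9,has); (12,11,has); (13,2,has); (13,9,has); (13,10,has); (14,3,has); (14,10,has); (14,11,has); (15,9,has); (15,10,has); (15,11,has)
step 2: rule r1; match: 0->8, 1->0, 2->2, 3->3; deleted nodes 8; deleted edges (8,0,has); (8,0,hask); (8,2,has); (8,3,has); added nodes 16, 17, 18, 19, 20, 21, 22; added edges (19,0,has); (19,16,has); (19,18,has); (20,2,has); (20,16,has); (20,17,has); (21,3,has); (21,17,has); (21,18,has); (22,16,has); (22,17,has); (22,18,has); result: nodes: 0:pt, 1:pt, 2:pt, 3:pt, 9:pt, 10:pt, 11:pt, 12:F, 13:F, 14:F, 15:F, 16:pt, 17:pt, 18:pt, 19:F, 20:F, 21:F, 22:F edges: (12,1,has); (12,9,has); (12,11,has); (13,2,has); (13,9,has); (13,10,has); (14,3,has); (14,10,has); (14,11,has); (15,9,has); (15,10,has); (15,11,has); (19,0,has); (19,16,has); (19,18,has); (20,2,has); (20,16,has); (20,17,has); (21,3,has); (21,17,has); (21,18,has); (22,16,has); (22,17,has); (22,18,has)
final:
nodes: 0:pt, 1:pt, 2:pt, 3:pt, 9:pt, 10:pt, 11:pt, 12:F, 13:F, 14:F, 15:F, 16:pt, 17:pt, 18:pt, 19:F, 20:F, 21:F, 22:F
edges: (12,1,has); (12,9,has); (12,11,has); (13,2,has); (13,9,has); (13,10,has); (14,3,has); (14,10,has); (14,11,has); (15,9,has); (15,10,has); (15,11,has); (19,0,has); (19,16,has); (19,18,has); (20,2,has); (20,16,has); (20,17,has); (21,3,has); (21,17,has); (21,18,has); (22,16,has); (22,17,has); (22,18,has)


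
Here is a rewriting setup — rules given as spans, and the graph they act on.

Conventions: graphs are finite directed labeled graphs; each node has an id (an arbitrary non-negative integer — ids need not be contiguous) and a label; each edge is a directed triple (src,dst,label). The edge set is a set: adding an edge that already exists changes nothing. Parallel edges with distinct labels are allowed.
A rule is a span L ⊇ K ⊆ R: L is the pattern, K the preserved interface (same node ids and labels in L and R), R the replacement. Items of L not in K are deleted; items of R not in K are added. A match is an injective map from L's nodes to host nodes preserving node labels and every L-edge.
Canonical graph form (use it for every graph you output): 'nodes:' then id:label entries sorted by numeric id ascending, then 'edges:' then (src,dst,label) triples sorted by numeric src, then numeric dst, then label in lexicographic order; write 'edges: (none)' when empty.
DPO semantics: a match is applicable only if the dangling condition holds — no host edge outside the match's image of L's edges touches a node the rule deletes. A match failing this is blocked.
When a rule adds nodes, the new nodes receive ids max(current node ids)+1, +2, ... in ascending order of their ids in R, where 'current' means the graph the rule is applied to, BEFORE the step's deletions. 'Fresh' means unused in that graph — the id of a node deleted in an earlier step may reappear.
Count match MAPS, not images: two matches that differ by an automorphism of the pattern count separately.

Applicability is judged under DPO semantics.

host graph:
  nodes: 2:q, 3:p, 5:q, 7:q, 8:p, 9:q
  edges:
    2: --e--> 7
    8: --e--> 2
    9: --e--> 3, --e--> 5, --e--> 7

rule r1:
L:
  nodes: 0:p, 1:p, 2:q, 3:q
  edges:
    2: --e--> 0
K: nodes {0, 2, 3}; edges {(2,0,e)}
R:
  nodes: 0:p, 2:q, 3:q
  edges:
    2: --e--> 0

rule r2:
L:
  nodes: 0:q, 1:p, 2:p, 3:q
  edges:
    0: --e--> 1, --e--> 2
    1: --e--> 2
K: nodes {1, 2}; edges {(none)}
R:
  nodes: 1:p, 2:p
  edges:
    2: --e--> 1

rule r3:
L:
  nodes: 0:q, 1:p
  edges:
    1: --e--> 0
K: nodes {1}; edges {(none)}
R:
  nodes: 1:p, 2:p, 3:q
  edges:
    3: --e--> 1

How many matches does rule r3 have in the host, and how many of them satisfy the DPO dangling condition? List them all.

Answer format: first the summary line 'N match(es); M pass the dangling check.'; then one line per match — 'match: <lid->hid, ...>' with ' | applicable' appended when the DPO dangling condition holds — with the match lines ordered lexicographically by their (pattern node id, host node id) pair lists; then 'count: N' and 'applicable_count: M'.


1 match(es); 0 pass the dangling check.
match: 0->2, 1->8
count: 1
applicable_count: 0


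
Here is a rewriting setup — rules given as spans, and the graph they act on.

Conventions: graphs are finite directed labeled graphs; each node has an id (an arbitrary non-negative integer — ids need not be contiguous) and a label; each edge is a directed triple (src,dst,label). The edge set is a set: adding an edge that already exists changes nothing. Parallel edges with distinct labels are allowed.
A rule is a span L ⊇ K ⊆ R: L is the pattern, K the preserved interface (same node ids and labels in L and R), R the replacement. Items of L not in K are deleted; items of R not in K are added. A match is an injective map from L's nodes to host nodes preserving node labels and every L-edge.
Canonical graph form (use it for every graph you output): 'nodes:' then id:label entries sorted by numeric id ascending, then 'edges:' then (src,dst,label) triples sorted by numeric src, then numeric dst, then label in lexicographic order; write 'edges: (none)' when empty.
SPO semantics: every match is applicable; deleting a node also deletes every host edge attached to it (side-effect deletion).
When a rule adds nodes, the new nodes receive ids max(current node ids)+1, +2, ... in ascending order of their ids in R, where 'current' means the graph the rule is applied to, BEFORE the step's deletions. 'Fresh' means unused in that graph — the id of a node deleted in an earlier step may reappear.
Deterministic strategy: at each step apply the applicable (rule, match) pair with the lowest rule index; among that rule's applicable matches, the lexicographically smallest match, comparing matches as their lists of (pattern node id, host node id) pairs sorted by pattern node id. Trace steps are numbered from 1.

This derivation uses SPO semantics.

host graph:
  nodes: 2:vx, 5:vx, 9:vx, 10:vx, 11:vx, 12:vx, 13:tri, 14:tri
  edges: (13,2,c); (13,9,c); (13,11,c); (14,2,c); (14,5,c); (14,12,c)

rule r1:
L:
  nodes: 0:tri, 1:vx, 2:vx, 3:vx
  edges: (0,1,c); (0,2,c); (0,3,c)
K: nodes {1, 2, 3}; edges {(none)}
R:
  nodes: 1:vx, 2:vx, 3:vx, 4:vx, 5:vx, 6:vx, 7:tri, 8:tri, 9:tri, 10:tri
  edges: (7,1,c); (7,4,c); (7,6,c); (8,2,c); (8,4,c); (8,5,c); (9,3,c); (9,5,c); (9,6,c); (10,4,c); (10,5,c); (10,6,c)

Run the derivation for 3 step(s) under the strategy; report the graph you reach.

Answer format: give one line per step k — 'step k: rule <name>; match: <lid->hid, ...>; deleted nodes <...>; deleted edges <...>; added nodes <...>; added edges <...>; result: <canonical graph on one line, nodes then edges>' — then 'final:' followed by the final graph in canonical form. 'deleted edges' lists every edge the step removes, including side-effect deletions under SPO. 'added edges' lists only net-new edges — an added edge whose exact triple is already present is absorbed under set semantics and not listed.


step 1: rule r1; match: 0->13, 1->2, 2->9, 3->11; deleted nodes 13; deleted edges (13,2,c); (13,9,c); (13,11,c); added nodes 15, 16, 17, 18, 19, 20, 21; added edges (18,2,c); (18,15,c); (18,17,c); (19,9,c); (19,15,c); (19,16,c); (20,11,c); (20,16,c); (20,17,c); (21,15,c); (21,16,c); (21,17,c); result: nodes: 2:vx, 5:vx, 9:vx, 10:vx, 11:vx, 12:vx, 14:tri, 15:vx, 16:vx, 17:vx, 18:tri, 19:tri, 20:tri, 21:tri edges: (14,2,c); (14,5,c); (14,12,c); (18,2,c); (18,15,c); (18,17,c); (19,9,c); (19,15,c); (19,16,c); (20,11,c); (20,16,c); (20,17,c); (21,15,c); (21,16,c); (21,17,c)
step 2: rule r1; match: 0->14, 1->2, 2->5, 3->12; deleted nodes 14; deleted edges (14,2,c); (14,5,c); (14,12,c); added nodes 22, 23, 24, 25, 26, 27, 28; added edges (25,2,c); (25,22,c); (25,24,c); (26,5,c); (26,22,c); (26,23,c); (27,12,c); (27,23,c); (27,24,c); (28,22,c); (28,23,c); (28,24,c); result: nodes: 2:vx, 5:vx, 9:vx, 10:vx, 11:vx, 12:vx, 15:vx, 16:vx, 17:vx, 18:tri, 19:tri, 20:tri, 21:tri, 22:vx, 23:vx, 24:vx, 25:tri, 26:tri, 27:tri, 28:tri edges: (18,2,c); (18,15,c); (18,17,c); (19,9,c); (19,15,c); (19,16,c); (20,11,c); (20,16,c); (20,17,c); (21,15,c); (21,16,c); (21,17,c); (25,2,c); (25,22,c); (25,24,c); (26,5,c); (26,22,c); (26,23,c); (27,12,c); (27,23,c); (27,24,c); (28,22,c); (28,23,c); (28,24,c)
step 3: rule r1; match: 0->18, 1->2, 2->15, 3->17; deleted nodes 18; deleted edges (18,2,c); (18,15,c); (18,17,c); added nodes 29, 30, 31, 32, 33, 34, 35; added edges (32,2,c); (32,29,c); (32,31,c); (33,15,c); (33,29,c); (33,30,c); (34,17,c); (34,30,c); (34,31,c); (35,29,c); (35,30,c); (35,31,c); result: nodes: 2:vx, 5:vx, 9:vx, 10:vx, 11:vx, 12:vx, 15:vx, 16:vx, 17:vx, 19:tri, 20:tri, 21:tri, 22:vx, 23:vx, 24:vx, 25:tri, 26:tri, 27:tri, 28:tri, 29:vx, 30:vx, 31:vx, 32:tri, 33:tri, 34:tri, 35:tri edges: (19,9,c); (19,15,c); (19,16,c); (20,11,c); (20,16,c); (20,17,c); (21,15,c); (21,16,c); (21,17,c); (25,2,c); (25,22,c); (25,24,c); (26,5,c); (26,22,c); (26,23,c); (27,12,c); (27,23,c); (27,24,c); (28,22,c); (28,23,c); (28,24,c); (32,2,c); (32,29,c); (32,31,c); (33,15,c); (33,29,c); (33,30,c); (34,17,c); (34,30,c); (34,31,c); (35,29,c); (35,30,c); (35,31,c)
final:
nodes: 2:vx, 5:vx, 9:vx, 10:vx, 11:vx, 12:vx, 15:vx, 16:vx, 17:vx, 19:tri, 20:tri, 21:tri, 22:vx, 23:vx, 24:vx, 25:tri, 26:tri, 27:tri, 28:tri, 29:vx, 30:vx, 31:vx, 32:tri, 33:tri, 34:tri, 35:tri
edges: (19,9,c); (19,15,c); (19,16,c); (20,11,c); (20,16,c); (20,17,c); (21,15,c); (21,16,c); (21,17,c); (25,2,c); (25,22,c); (25,24,c); (26,5,c); (26,22,c); (26,23,c); (27,12,c); (27,23,c); (27,24,c); (28,22,c); (28,23,c); (28,24,c); (32,2,c); (32,29,c); (32,31,c); (33,15,c); (33,29,c); (33,30,c); (34,17,c); (34,30,c); (34,31,c); (35,29,c); (35,30,c); (35,31,c)


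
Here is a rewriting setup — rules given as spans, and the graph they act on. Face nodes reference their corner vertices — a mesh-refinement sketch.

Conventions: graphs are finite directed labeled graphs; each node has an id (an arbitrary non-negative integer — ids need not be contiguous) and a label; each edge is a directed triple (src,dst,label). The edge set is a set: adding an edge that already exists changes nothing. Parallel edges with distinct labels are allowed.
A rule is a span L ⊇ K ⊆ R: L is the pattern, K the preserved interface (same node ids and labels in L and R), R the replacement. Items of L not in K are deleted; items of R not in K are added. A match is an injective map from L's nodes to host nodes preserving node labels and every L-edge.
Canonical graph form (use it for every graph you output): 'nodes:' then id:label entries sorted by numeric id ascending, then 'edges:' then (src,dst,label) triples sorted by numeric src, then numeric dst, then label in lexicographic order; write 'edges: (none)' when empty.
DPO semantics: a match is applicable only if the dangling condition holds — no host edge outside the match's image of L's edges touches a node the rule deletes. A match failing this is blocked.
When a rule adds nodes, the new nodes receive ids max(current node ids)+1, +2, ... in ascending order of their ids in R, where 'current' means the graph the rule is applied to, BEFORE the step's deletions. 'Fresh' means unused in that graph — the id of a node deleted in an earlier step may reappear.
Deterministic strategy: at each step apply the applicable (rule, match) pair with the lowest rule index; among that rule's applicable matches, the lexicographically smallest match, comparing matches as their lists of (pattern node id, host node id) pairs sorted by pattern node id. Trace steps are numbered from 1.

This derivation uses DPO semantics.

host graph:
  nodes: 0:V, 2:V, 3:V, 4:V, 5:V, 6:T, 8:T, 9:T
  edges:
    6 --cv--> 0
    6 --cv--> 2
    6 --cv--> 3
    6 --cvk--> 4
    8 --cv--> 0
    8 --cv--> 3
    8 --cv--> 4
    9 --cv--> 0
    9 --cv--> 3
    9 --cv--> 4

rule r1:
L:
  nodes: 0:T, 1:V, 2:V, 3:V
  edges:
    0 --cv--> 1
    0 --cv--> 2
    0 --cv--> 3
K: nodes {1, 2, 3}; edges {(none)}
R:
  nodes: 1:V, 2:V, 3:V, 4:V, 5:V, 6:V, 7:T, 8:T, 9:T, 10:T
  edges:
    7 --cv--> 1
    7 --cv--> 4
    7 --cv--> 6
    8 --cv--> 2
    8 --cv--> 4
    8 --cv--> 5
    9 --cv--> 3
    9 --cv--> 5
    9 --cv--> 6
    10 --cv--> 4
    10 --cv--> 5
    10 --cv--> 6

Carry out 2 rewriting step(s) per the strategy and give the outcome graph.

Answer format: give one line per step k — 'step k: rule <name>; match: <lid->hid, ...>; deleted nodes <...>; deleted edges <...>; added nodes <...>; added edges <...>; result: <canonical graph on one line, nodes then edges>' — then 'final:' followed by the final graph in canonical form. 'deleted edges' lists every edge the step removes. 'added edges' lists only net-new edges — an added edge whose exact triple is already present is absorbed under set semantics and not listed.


step 1: rule r1; match: 0->8, 1->0, 2->3, 3->4; deleted nodes 8; deleted edges (8,0,cv); (8,3,cv); (8,4,cv); added nodes 10, 11, 12, 13, 14, 15, 16; added edges (13,0,cv); (13,10,cv); (13,12,cv); (14,3,cv); (14,10,cv); (14,11,cv); (15,4,cv); (15,11,cv); (15,12,cv); (16,10,cv); (16,11,cv); (16,12,cv); result: nodes: 0:V, 2:V, 3:V, 4:V, 5:V, 6:T, 9:T, 10:V, 11:V, 12:V, 13:T, 14:T, 15:T, 16:T edges: (6,0,cv); (6,2,cv); (6,3,cv); (6,4,cvk); (9,0,cv); (9,3,cv); (9,4,cv); (13,0,cv); (13,10,cv); (13,12,cv); (14,3,cv); (14,10,cv); (14,11,cv); (15,4,cv); (15,11,cv); (15,12,cv); (16,10,cv); (16,11,cv); (16,12,cv)
step 2: rule r1; match: 0->9, 1->0, 2->3, 3->4; deleted nodes 9; deleted edges (9,0,cv); (9,3,cv); (9,4,cv); added nodes 17, 18, 19, 20, 21, 22, 23; added edges (20,0,cv); (20,17,cv); (20,19,cv); (21,3,cv); (21,17,cv); (21,18,cv); (22,4,cv); (22,18,cv); (22,19,cv); (23,17,cv); (23,18,cv); (23,19,cv); result: nodes: 0:V, 2:V, 3:V, 4:V, 5:V, 6:T, 10:V, 11:V, 12:V, 13:T, 14:T, 15:T, 16:T, 17:V, 18:V, 19:V, 20:T, 21:T, 22:T, 23:T edges: (6,0,cv); (6,2,cv); (6,3,cv); (6,4,cvk); (13,0,cv); (13,10,cv); (13,12,cv); (14,3,cv); (14,10,cv); (14,11,cv); (15,4,cv); (15,11,cv); (15,12,cv); (16,10,cv); (16,11,cv); (16,12,cv); (20,0,cv); (20,17,cv); (20,19,cv); (21,3,cv); (21,17,cv); (21,18,cv); (22,4,cv); (22,18,cv); (22,19,cv); (23,17,cv); (23,18,cv); (23,19,cv)
final:
nodes: 0:V, 2:V, 3:V, 4:V, 5:V, 6:T, 10:V, 11:V, 12:V, 13:T, 14:T, 15:T, 16:T, 17:V, 18:V, 19:V, 20:T, 21:T, 22:T, 23:T
edges: (6,0,cv); (6,2,cv); (6,3,cv); (6,4,cvk); (13,0,cv); (13,10,cv); (13,12,cv); (14,3,cv); (14,10,cv); (14,11,cv); (15,4,cv); (15,11,cv); (15,12,cv); (16,10,cv); (16,11,cv); (16,12,cv); (20,0,cv); (20,17,cv); (20,19,cv); (21,3,cv); (21,17,cv); (21,18,cv); (22,4,cv); (22,18,cv); (22,19,cv); (23,17,cv); (23,18,cv); (23,19,cv)


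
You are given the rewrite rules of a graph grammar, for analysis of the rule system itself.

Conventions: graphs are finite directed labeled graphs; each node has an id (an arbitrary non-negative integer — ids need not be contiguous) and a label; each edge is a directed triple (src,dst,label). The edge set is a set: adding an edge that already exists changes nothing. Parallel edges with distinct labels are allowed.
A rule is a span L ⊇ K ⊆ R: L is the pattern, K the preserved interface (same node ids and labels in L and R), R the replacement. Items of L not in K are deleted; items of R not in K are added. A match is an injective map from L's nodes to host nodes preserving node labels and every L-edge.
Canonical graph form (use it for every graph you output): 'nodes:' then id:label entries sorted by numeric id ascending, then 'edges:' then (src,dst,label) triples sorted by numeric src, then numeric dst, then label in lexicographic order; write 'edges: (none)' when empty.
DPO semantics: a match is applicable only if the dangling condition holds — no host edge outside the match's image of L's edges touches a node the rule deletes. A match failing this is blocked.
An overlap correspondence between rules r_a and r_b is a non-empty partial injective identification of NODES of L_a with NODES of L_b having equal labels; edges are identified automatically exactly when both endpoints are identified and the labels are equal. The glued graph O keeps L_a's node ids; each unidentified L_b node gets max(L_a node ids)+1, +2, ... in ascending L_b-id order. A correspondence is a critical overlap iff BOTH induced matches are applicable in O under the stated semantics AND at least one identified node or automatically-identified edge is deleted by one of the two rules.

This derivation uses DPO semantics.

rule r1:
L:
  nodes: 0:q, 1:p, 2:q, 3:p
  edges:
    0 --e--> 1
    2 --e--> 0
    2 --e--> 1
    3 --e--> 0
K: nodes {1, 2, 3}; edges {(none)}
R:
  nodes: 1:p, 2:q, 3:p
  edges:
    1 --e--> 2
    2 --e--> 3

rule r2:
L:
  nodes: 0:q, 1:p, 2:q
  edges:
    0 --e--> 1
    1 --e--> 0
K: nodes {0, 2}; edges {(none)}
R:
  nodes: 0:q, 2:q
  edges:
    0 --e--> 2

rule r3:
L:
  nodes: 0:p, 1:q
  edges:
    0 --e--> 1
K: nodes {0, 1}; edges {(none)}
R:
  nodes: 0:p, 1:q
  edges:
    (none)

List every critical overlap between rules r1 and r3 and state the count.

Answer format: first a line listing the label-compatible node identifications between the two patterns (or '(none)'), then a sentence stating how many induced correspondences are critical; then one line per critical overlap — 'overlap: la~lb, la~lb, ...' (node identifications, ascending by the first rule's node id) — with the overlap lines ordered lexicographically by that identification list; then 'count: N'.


label-compatible node identifications between L(r1) and L(r3): 0~1, 1~0, 2~1, 3~0
1 of the induced correspondences is a critical overlap of r1 and r3.
overlap: 0~1, 3~0
count: 1


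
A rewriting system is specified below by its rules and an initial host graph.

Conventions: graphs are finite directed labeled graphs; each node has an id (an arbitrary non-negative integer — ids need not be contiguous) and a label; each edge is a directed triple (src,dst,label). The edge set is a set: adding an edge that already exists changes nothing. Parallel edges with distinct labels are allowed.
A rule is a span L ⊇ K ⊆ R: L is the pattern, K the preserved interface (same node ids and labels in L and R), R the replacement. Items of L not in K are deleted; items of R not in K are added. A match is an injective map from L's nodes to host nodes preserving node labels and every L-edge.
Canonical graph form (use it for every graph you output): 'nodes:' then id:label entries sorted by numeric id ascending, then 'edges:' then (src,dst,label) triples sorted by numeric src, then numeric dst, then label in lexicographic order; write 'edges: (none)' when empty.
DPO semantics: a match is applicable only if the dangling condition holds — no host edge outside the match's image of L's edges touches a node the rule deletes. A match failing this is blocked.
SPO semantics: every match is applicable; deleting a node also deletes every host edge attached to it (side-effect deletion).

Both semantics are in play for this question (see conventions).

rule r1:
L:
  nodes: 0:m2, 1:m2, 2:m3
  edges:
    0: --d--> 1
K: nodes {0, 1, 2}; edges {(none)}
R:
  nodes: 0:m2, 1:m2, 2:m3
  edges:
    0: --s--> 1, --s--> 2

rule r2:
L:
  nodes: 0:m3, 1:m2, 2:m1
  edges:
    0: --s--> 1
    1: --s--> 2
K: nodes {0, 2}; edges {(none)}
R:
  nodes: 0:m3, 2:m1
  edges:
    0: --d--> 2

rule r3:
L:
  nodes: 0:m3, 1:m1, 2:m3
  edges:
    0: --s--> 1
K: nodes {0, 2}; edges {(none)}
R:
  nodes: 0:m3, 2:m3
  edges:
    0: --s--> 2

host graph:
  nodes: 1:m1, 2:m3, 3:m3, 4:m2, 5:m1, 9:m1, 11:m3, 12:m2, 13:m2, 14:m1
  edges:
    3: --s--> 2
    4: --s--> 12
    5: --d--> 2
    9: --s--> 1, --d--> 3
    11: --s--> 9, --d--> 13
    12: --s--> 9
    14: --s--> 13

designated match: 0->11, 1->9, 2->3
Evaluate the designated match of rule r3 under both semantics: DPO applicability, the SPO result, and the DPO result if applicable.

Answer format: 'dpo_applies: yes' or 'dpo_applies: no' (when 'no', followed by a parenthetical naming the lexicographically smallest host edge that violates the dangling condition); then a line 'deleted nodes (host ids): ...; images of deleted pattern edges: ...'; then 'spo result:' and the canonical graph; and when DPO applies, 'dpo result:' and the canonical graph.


dpo_applies: no
(the rule deletes node 9, which keeps host edge (9,1,s) outside the match image — the dangling condition fails, DPO blocks; SPO proceeds and side-deletes such edges)
deleted nodes (host ids): 9; images of deleted pattern edges: (11,9,s)
spo result:
nodes: 1:m1, 2:m3, 3:m3, 4:m2, 5:m1, 11:m3, 12:m2, 13:m2, 14:m1
edges: (3,2,s); (4,12,s); (5,2,d); (11,3,s); (11,13,d); (14,13,s)
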